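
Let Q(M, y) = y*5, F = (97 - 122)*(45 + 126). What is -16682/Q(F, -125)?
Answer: 16682/625 ≈ 26.691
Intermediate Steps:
F = -4275 (F = -25*171 = -4275)
Q(M, y) = 5*y
-16682/Q(F, -125) = -16682/(5*(-125)) = -16682/(-625) = -16682*(-1/625) = 16682/625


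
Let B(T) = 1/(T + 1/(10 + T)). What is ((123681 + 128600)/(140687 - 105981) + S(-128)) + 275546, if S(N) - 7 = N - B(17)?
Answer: 2198604567599/7982380 ≈ 2.7543e+5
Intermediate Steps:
S(N) = 3193/460 + N (S(N) = 7 + (N - (10 + 17)/(1 + 17² + 10*17)) = 7 + (N - 27/(1 + 289 + 170)) = 7 + (N - 27/460) = 7 + (-27/460 + N) = 3193/460 + N)
((123681 + 128600)/(140687 - 105981) + S(-128)) + 275546 = ((123681 + 128600)/(140687 - 105981) + (3193/460 - 128)) + 275546 = (252281/34706 - 55687/460) + 275546 = -908311881/7982380 + 275546 = 2198604567599/7982380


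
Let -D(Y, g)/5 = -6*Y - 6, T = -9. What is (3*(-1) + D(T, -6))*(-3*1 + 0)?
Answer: 729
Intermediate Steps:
D(Y, g) = 30 + 30*Y (D(Y, g) = -5*(-6*Y - 6) = -5*(-6 - 6*Y) = 30 + 30*Y)
(3*(-1) + D(T, -6))*(-3*1 + 0) = (3*(-1) + (30 + 30*(-9)))*(-3*1 + 0) = (-3 + (30 - 270))*(-3 + 0) = (-3 - 240)*(-3) = -243*(-3) = 729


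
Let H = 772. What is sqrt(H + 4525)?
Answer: sqrt(5297) ≈ 72.781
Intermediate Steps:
sqrt(H + 4525) = sqrt(772 + 4525) = sqrt(5297)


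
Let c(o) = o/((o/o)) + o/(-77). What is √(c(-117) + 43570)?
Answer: √257641846/77 ≈ 208.46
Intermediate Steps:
c(o) = 76*o/77 (c(o) = o/1 + o*(-1/77) = o*1 - o/77 = o - o/77 = 76*o/77)
√(c(-117) + 43570) = √((76/77)*(-117) + 43570) = √(-8892/77 + 43570) = √(3345998/77) = √257641846/77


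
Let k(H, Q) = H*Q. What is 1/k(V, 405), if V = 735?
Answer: 1/297675 ≈ 3.3594e-6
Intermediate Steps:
1/k(V, 405) = 1/(735*405) = 1/297675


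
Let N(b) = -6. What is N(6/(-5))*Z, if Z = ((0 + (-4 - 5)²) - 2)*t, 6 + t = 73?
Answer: -31758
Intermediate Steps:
t = 67 (t = -6 + 73 = 67)
Z = 5293 (Z = ((0 + (-4 - 5)²) - 2)*67 = ((0 + (-9)²) - 2)*67 = ((0 + 81) - 2)*67 = (81 - 2)*67 = 79*67 = 5293)
N(6/(-5))*Z = -6*5293 = -31758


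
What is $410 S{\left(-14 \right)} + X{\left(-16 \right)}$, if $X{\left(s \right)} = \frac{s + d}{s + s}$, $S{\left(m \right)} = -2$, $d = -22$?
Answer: $- \frac{13101}{16} \approx -818.81$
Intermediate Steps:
$X{\left(s \right)} = \frac{-22 + s}{2 s}$ ($X{\left(s \right)} = \frac{s - 22}{s + s} = \frac{-22 + s}{2 s}$)
$410 S{\left(-14 \right)} + X{\left(-16 \right)} = 410 \left(-2\right) + \frac{-22 - 16}{2 \left(-16\right)} = -820 + \frac{1}{2} \left(- \frac{1}{16}\right) \left(-38\right) = -820 + \frac{19}{16} = - \frac{13101}{16}$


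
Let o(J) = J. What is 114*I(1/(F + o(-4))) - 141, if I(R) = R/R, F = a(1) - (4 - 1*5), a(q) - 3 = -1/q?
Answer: -27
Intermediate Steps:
a(q) = 3 - 1/q
F = 3 (F = (3 - 1/1) - (4 - 1*5) = (3 - 1*1) - (4 - 5) = (3 - 1) - 1*(-1) = 2 + 1 = 3)
I(R) = 1
114*I(1/(F + o(-4))) - 141 = 114*1 - 141 = 114 - 141 = -27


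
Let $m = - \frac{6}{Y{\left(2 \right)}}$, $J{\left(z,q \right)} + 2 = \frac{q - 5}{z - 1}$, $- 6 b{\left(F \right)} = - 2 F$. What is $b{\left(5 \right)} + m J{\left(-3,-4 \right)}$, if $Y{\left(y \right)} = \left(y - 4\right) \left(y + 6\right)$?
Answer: $\frac{169}{96} \approx 1.7604$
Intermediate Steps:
$b{\left(F \right)} = \frac{F}{3}$ ($b{\left(F \right)} = - \frac{\left(-2\right) F}{6} = \frac{F}{3}$)
$Y{\left(y \right)} = \left(-4 + y\right) \left(6 + y\right)$
$J{\left(z,q \right)} = -2 + \frac{-5 + q}{-1 + z}$ ($J{\left(z,q \right)} = -2 + \frac{q - 5}{z - 1} = -2 + \frac{-5 + q}{-1 + z}$)
$m = \frac{3}{8}$ ($m = - \frac{6}{-24 + 2^{2} + 2 \cdot 2} = - \frac{6}{-24 + 4 + 4} = - \frac{6}{-16} = \left(-6\right) \left(- \frac{1}{16}\right) = \frac{3}{8} \approx 0.375$)
$b{\left(5 \right)} + m J{\left(-3,-4 \right)} = \frac{1}{3} \cdot 5 + \frac{3 \frac{-3 - 4 - -6}{-1 - 3}}{8} = \frac{5}{3} + \frac{3 \frac{-3 - 4 + 6}{-4}}{8} = \frac{5}{3} + \frac{3 \left(\left(- \frac{1}{4}\right) \left(-1\right)\right)}{8} = \frac{5}{3} + \frac{3}{8} \cdot \frac{1}{4} = \frac{5}{3} + \frac{3}{32} = \frac{169}{96}$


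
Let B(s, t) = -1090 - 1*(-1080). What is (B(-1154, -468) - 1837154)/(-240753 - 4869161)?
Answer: 918582/2554957 ≈ 0.35953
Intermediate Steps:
B(s, t) = -10 (B(s, t) = -1090 + 1080 = -10)
(B(-1154, -468) - 1837154)/(-240753 - 4869161) = (-10 - 1837154)/(-240753 - 4869161) = -1837164/(-5109914) = -1837164*(-1/5109914) = 918582/2554957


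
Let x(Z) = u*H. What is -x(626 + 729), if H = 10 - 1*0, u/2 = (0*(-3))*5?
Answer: 0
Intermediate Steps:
u = 0 (u = 2*((0*(-3))*5) = 2*(0*5) = 2*0 = 0)
H = 10 (H = 10 + 0 = 10)
x(Z) = 0 (x(Z) = 0*10 = 0)
-x(626 + 729) = -1*0 = 0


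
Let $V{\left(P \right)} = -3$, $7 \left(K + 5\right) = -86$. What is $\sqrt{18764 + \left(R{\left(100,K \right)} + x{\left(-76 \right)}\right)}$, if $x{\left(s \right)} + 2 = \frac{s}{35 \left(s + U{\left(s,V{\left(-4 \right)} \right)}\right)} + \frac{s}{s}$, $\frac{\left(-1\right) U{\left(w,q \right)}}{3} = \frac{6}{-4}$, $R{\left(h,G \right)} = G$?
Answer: $\frac{2 \sqrt{117395343065}}{5005} \approx 136.92$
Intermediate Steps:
$K = - \frac{121}{7}$ ($K = -5 + \frac{1}{7} \left(-86\right) = -5 - \frac{86}{7} = - \frac{121}{7} \approx -17.286$)
$U{\left(w,q \right)} = \frac{9}{2}$ ($U{\left(w,q \right)} = - 3 \frac{6}{-4} = - 3 \cdot 6 \left(- \frac{1}{4}\right) = \left(-3\right) \left(- \frac{3}{2}\right) = \frac{9}{2}$)
$x{\left(s \right)} = -1 + \frac{s}{\frac{315}{2} + 35 s}$ ($x{\left(s \right)} = -2 + \left(\frac{s}{35 \left(s + \frac{9}{2}\right)} + \frac{s}{s}\right) = -2 + \left(\frac{s}{35 \left(\frac{9}{2} + s\right)} + 1\right) = -2 + \left(\frac{s}{\frac{315}{2} + 35 s} + 1\right) = -2 + \left(1 + \frac{s}{\frac{315}{2} + 35 s}\right) = -1 + \frac{s}{\frac{315}{2} + 35 s}$)
$\sqrt{18764 + \left(R{\left(100,K \right)} + x{\left(-76 \right)}\right)} = \sqrt{18764 - \left(\frac{121}{7} - \frac{-315 - -5168}{35 \left(9 + 2 \left(-76\right)\right)}\right)} = \sqrt{18764 - \left(\frac{121}{7} - \frac{-315 + 5168}{35 \left(9 - 152\right)}\right)} = \sqrt{18764 - \left(\frac{121}{7} - \frac{1}{35} \frac{1}{-143} \cdot 4853\right)} = \sqrt{18764 - \left(\frac{121}{7} + \frac{1}{5005} \cdot 4853\right)} = \sqrt{18764 - \frac{91368}{5005}} = \sqrt{\frac{93822452}{5005}} = \frac{2 \sqrt{117395343065}}{5005}$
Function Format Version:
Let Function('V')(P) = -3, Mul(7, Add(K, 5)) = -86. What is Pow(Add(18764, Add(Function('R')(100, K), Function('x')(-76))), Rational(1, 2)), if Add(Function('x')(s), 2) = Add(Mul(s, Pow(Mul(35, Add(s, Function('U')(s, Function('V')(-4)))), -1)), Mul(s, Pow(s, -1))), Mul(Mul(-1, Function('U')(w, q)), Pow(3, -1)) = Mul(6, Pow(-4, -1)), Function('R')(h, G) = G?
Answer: Mul(Rational(2, 5005), Pow(117395343065, Rational(1, 2))) ≈ 136.92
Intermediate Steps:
K = Rational(-121, 7) (K = Add(-5, Mul(Rational(1, 7), -86)) = Add(-5, Rational(-86, 7)) = Rational(-121, 7) ≈ -17.286)
Function('U')(w, q) = Rational(9, 2) (Function('U')(w, q) = Mul(-3, Mul(6, Pow(-4, -1))) = Mul(-3, Mul(6, Rational(-1, 4))) = Mul(-3, Rational(-3, 2)) = Rational(9, 2))
Function('x')(s) = Add(-1, Mul(s, Pow(Add(Rational(315, 2), Mul(35, s)), -1))) (Function('x')(s) = Add(-2, Add(Mul(s, Pow(Mul(35, Add(s, Rational(9, 2))), -1)), Mul(s, Pow(s, -1)))) = Add(-2, Add(Mul(s, Pow(Mul(35, Add(Rational(9, 2), s)), -1)), 1)) = Add(-2, Add(Mul(s, Pow(Add(Rational(315, 2), Mul(35, s)), -1)), 1)) = Add(-2, Add(1, Mul(s, Pow(Add(Rational(315, 2), Mul(35, s)), -1)))) = Add(-1, Mul(s, Pow(Add(Rational(315, 2), Mul(35, s)), -1))))
Pow(Add(18764, Add(Function('R')(100, K), Function('x')(-76))), Rational(1, 2)) = Pow(Add(18764, Add(Rational(-121, 7), Mul(Rational(1, 35), Pow(Add(9, Mul(2, -76)), -1), Add(-315, Mul(-68, -76))))), Rational(1, 2)) = Pow(Add(18764, Add(Rational(-121, 7), Mul(Rational(1, 35), Pow(Add(9, -152), -1), Add(-315, 5168)))), Rational(1, 2)) = Pow(Add(18764, Add(Rational(-121, 7), Mul(Rational(1, 35), Pow(-143, -1), 4853))), Rational(1, 2)) = Pow(Add(18764, Add(Rational(-121, 7), Mul(Rational(1, 35), Rational(-1, 143), 4853))), Rational(1, 2)) = Pow(Add(18764, Add(Rational(-121, 7), Rational(-4853, 5005))), Rational(1, 2)) = Pow(Add(18764, Rational(-91368, 5005)), Rational(1, 2)) = Pow(Rational(93822452, 5005), Rational(1, 2)) = Mul(Rational(2, 5005), Pow(117395343065, Rational(1, 2)))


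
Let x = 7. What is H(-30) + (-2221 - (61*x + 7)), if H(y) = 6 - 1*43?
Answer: -2692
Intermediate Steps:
H(y) = -37 (H(y) = 6 - 43 = -37)
H(-30) + (-2221 - (61*x + 7)) = -37 + (-2221 - (61*7 + 7)) = -37 + (-2221 - (427 + 7)) = -37 + (-2221 - 1*434) = -37 + (-2221 - 434) = -37 - 2655 = -2692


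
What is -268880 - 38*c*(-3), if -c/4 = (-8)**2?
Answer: -298064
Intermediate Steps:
c = -256 (c = -4*(-8)**2 = -4*64 = -256)
-268880 - 38*c*(-3) = -268880 - 38*(-256)*(-3) = -268880 - (-9728)*(-3) = -268880 - 1*29184 = -268880 - 29184 = -298064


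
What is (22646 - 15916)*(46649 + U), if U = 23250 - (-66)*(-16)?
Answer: 463313390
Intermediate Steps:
U = 22194 (U = 23250 - 1*1056 = 23250 - 1056 = 22194)
(22646 - 15916)*(46649 + U) = (22646 - 15916)*(46649 + 22194) = 6730*68843 = 463313390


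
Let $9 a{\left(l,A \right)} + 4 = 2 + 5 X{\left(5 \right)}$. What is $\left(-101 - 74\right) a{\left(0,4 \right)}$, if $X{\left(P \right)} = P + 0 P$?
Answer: $- \frac{4025}{9} \approx -447.22$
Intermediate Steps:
$X{\left(P \right)} = P$ ($X{\left(P \right)} = P + 0 = P$)
$a{\left(l,A \right)} = \frac{23}{9}$ ($a{\left(l,A \right)} = - \frac{4}{9} + \frac{2 + 5 \cdot 5}{9} = - \frac{4}{9} + \frac{2 + 25}{9} = - \frac{4}{9} + \frac{1}{9} \cdot 27 = - \frac{4}{9} + 3 = \frac{23}{9}$)
$\left(-101 - 74\right) a{\left(0,4 \right)} = \left(-101 - 74\right) \frac{23}{9} = \left(-175\right) \frac{23}{9} = - \frac{4025}{9}$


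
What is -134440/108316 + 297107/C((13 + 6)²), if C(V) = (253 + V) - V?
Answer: 8036857123/6850987 ≈ 1173.1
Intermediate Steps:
C(V) = 253
-134440/108316 + 297107/C((13 + 6)²) = -134440/108316 + 297107/253 = -134440*1/108316 + 297107*(1/253) = -33610/27079 + 297107/253 = 8036857123/6850987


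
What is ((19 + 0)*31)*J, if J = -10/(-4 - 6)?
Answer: 589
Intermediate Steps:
J = 1 (J = -10/(-10) = -10*(-⅒) = 1)
((19 + 0)*31)*J = ((19 + 0)*31)*1 = (19*31)*1 = 589*1 = 589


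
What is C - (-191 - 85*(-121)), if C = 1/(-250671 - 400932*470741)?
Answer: -3096195685525363/306736247823 ≈ -10094.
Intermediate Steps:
C = -1/306736247823 (C = (1/470741)/(-651603) = -1/651603*1/470741 = -1/306736247823 ≈ -3.2601e-12)
C - (-191 - 85*(-121)) = -1/306736247823 - (-191 - 85*(-121)) = -1/306736247823 - (-191 + 10285) = -1/306736247823 - 1*10094 = -1/306736247823 - 10094 = -3096195685525363/306736247823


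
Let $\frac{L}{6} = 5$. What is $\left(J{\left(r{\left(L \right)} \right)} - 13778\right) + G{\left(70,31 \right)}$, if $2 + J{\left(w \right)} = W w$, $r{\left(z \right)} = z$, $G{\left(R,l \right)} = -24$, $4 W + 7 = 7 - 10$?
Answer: $-13879$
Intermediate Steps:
$W = - \frac{5}{2}$ ($W = - \frac{7}{4} + \frac{7 - 10}{4} = - \frac{7}{4} + \frac{1}{4} \left(-3\right) = - \frac{7}{4} - \frac{3}{4} = - \frac{5}{2} \approx -2.5$)
$L = 30$ ($L = 6 \cdot 5 = 30$)
$J{\left(w \right)} = -2 - \frac{5 w}{2}$
$\left(J{\left(r{\left(L \right)} \right)} - 13778\right) + G{\left(70,31 \right)} = \left(\left(-2 - 75\right) - 13778\right) - 24 = \left(-77 - 13778\right) - 24 = -13855 - 24 = -13879$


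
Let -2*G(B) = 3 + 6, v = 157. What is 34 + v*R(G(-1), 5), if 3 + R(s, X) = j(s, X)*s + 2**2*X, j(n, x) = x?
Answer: -1659/2 ≈ -829.50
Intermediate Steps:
G(B) = -9/2 (G(B) = -(3 + 6)/2 = -1/2*9 = -9/2)
R(s, X) = -3 + 4*X + X*s (R(s, X) = -3 + (X*s + 2**2*X) = -3 + (X*s + 4*X) = -3 + (4*X + X*s) = -3 + 4*X + X*s)
34 + v*R(G(-1), 5) = 34 + 157*(-3 + 4*5 + 5*(-9/2)) = 34 + 157*(-3 + 20 - 45/2) = 34 + 157*(-11/2) = 34 - 1727/2 = -1659/2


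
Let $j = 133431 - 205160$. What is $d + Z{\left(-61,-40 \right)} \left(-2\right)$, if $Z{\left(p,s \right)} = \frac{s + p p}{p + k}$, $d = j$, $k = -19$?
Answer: $- \frac{2865479}{40} \approx -71637.0$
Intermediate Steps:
$j = -71729$ ($j = 133431 - 205160 = -71729$)
$d = -71729$
$Z{\left(p,s \right)} = \frac{s + p^{2}}{-19 + p}$ ($Z{\left(p,s \right)} = \frac{s + p p}{p - 19} = \frac{s + p^{2}}{-19 + p}$)
$d + Z{\left(-61,-40 \right)} \left(-2\right) = -71729 + \frac{-40 + \left(-61\right)^{2}}{-19 - 61} \left(-2\right) = -71729 + \frac{-40 + 3721}{-80} \left(-2\right) = -71729 + \left(- \frac{1}{80}\right) 3681 \left(-2\right) = -71729 - - \frac{3681}{40} = -71729 + \frac{3681}{40} = - \frac{2865479}{40}$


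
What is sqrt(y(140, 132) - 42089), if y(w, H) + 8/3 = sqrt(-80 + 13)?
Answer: sqrt(-378825 + 9*I*sqrt(67))/3 ≈ 0.019948 + 205.16*I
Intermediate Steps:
y(w, H) = -8/3 + I*sqrt(67) (y(w, H) = -8/3 + sqrt(-80 + 13) = -8/3 + sqrt(-67) = -8/3 + I*sqrt(67))
sqrt(y(140, 132) - 42089) = sqrt((-8/3 + I*sqrt(67)) - 42089) = sqrt(-126275/3 + I*sqrt(67))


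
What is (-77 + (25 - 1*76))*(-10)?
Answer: 1280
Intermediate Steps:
(-77 + (25 - 1*76))*(-10) = (-77 + (25 - 76))*(-10) = (-77 - 51)*(-10) = -128*(-10) = 1280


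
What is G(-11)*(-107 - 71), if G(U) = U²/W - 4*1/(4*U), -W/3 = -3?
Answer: -238520/99 ≈ -2409.3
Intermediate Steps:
W = 9 (W = -3*(-3) = 9)
G(U) = -1/U + U²/9 (G(U) = U²/9 - 4*1/(4*U) = U²*(⅑) - 4*1/(4*U) = U²/9 - 1/U = -1/U + U²/9)
G(-11)*(-107 - 71) = ((⅑)*(-9 + (-11)³)/(-11))*(-107 - 71) = ((⅑)*(-1/11)*(-9 - 1331))*(-178) = ((⅑)*(-1/11)*(-1340))*(-178) = (1340/99)*(-178) = -238520/99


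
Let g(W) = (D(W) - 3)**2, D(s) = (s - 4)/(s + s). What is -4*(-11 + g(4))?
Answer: 8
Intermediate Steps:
D(s) = (-4 + s)/(2*s) (D(s) = (-4 + s)/((2*s)) = (-4 + s)*(1/(2*s)) = (-4 + s)/(2*s))
g(W) = (-3 + (-4 + W)/(2*W))**2 (g(W) = ((-4 + W)/(2*W) - 3)**2 = (-3 + (-4 + W)/(2*W))**2)
-4*(-11 + g(4)) = -4*(-11 + (1/4)*(4 + 5*4)**2/4**2) = -4*(-11 + (1/4)*(1/16)*(4 + 20)**2) = -4*(-11 + (1/4)*(1/16)*24**2) = -4*(-11 + (1/4)*(1/16)*576) = -4*(-11 + 9) = -4*(-2) = 8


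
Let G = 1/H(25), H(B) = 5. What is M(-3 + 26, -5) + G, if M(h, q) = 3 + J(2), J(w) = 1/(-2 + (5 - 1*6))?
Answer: 43/15 ≈ 2.8667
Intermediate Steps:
J(w) = -1/3 (J(w) = 1/(-2 + (5 - 6)) = 1/(-2 - 1) = 1/(-3) = -1/3)
G = 1/5 ≈ 0.20000
M(h, q) = 8/3 (M(h, q) = 3 - 1/3 = 8/3)
M(-3 + 26, -5) + G = 8/3 + 1/5 = 43/15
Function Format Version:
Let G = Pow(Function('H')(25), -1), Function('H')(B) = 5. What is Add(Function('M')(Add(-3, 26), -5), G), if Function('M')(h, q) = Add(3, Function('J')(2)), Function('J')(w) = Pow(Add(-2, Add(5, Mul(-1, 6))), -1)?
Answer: Rational(43, 15) ≈ 2.8667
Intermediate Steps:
Function('J')(w) = Rational(-1, 3) (Function('J')(w) = Pow(Add(-2, Add(5, -6)), -1) = Pow(Add(-2, -1), -1) = Pow(-3, -1) = Rational(-1, 3))
G = Rational(1, 5) (G = Pow(5, -1) = Rational(1, 5) ≈ 0.20000)
Function('M')(h, q) = Rational(8, 3) (Function('M')(h, q) = Add(3, Rational(-1, 3)) = Rational(8, 3))
Add(Function('M')(Add(-3, 26), -5), G) = Add(Rational(8, 3), Rational(1, 5)) = Rational(43, 15)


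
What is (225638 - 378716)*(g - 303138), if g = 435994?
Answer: -20337330768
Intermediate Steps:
(225638 - 378716)*(g - 303138) = (225638 - 378716)*(435994 - 303138) = -153078*132856 = -20337330768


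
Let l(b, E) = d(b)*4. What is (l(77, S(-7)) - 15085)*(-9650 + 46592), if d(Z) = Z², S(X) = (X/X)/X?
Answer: 318846402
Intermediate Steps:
S(X) = 1/X
l(b, E) = 4*b² (l(b, E) = b²*4 = 4*b²)
(l(77, S(-7)) - 15085)*(-9650 + 46592) = (4*77² - 15085)*(-9650 + 46592) = (4*5929 - 15085)*36942 = (23716 - 15085)*36942 = 8631*36942 = 318846402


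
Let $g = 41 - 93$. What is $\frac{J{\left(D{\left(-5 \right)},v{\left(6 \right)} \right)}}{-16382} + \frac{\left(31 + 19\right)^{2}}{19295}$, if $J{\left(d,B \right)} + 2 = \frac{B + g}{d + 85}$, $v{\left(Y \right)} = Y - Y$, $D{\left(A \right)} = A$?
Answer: $\frac{164024527}{1264362760} \approx 0.12973$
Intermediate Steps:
$g = -52$
$v{\left(Y \right)} = 0$
$J{\left(d,B \right)} = -2 + \frac{-52 + B}{85 + d}$ ($J{\left(d,B \right)} = -2 + \frac{B - 52}{d + 85} = -2 + \frac{-52 + B}{85 + d}$)
$\frac{J{\left(D{\left(-5 \right)},v{\left(6 \right)} \right)}}{-16382} + \frac{\left(31 + 19\right)^{2}}{19295} = \frac{\frac{1}{85 - 5} \left(-222 + 0 - -10\right)}{-16382} + \frac{\left(31 + 19\right)^{2}}{19295} = \frac{-222 + 0 + 10}{80} \left(- \frac{1}{16382}\right) + 50^{2} \cdot \frac{1}{19295} = \frac{1}{80} \left(-212\right) \left(- \frac{1}{16382}\right) + 2500 \cdot \frac{1}{19295} = \left(- \frac{53}{20}\right) \left(- \frac{1}{16382}\right) + \frac{500}{3859} = \frac{53}{327640} + \frac{500}{3859} = \frac{164024527}{1264362760}$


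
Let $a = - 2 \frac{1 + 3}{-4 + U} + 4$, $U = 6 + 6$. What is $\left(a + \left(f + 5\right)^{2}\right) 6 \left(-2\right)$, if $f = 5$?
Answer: $-1236$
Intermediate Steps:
$U = 12$
$a = 3$ ($a = - 2 \frac{1 + 3}{-4 + 12} + 4 = - 2 \cdot \frac{4}{8} + 4 = - 2 \cdot 4 \cdot \frac{1}{8} + 4 = \left(-2\right) \frac{1}{2} + 4 = -1 + 4 = 3$)
$\left(a + \left(f + 5\right)^{2}\right) 6 \left(-2\right) = \left(3 + \left(5 + 5\right)^{2}\right) 6 \left(-2\right) = \left(3 + 10^{2}\right) \left(-12\right) = \left(3 + 100\right) \left(-12\right) = 103 \left(-12\right) = -1236$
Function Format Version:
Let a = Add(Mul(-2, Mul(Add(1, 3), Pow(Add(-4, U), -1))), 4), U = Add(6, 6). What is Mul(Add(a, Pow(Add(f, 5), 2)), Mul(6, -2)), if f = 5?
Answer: -1236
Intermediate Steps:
U = 12
a = 3 (a = Add(Mul(-2, Mul(Add(1, 3), Pow(Add(-4, 12), -1))), 4) = Add(Mul(-2, Mul(4, Pow(8, -1))), 4) = Add(Mul(-2, Mul(4, Rational(1, 8))), 4) = Add(Mul(-2, Rational(1, 2)), 4) = Add(-1, 4) = 3)
Mul(Add(a, Pow(Add(f, 5), 2)), Mul(6, -2)) = Mul(Add(3, Pow(Add(5, 5), 2)), Mul(6, -2)) = Mul(Add(3, Pow(10, 2)), -12) = Mul(Add(3, 100), -12) = Mul(103, -12) = -1236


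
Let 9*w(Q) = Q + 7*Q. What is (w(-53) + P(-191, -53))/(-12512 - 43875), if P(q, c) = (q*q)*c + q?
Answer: 17403580/507483 ≈ 34.294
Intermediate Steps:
w(Q) = 8*Q/9 (w(Q) = (Q + 7*Q)/9 = (8*Q)/9 = 8*Q/9)
P(q, c) = q + c*q**2 (P(q, c) = q**2*c + q = c*q**2 + q = q + c*q**2)
(w(-53) + P(-191, -53))/(-12512 - 43875) = ((8/9)*(-53) - 191*(1 - 53*(-191)))/(-12512 - 43875) = (-424/9 - 191*(1 + 10123))/(-56387) = (-424/9 - 191*10124)*(-1/56387) = (-424/9 - 1933684)*(-1/56387) = -17403580/9*(-1/56387) = 17403580/507483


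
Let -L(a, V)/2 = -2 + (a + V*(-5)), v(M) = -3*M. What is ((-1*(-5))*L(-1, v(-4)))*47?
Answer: 29610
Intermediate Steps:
L(a, V) = 4 - 2*a + 10*V (L(a, V) = -2*(-2 + (a + V*(-5))) = -2*(-2 + (a - 5*V)) = -2*(-2 + a - 5*V) = 4 - 2*a + 10*V)
((-1*(-5))*L(-1, v(-4)))*47 = ((-1*(-5))*(4 - 2*(-1) + 10*(-3*(-4))))*47 = (5*(4 + 2 + 10*12))*47 = (5*(4 + 2 + 120))*47 = (5*126)*47 = 630*47 = 29610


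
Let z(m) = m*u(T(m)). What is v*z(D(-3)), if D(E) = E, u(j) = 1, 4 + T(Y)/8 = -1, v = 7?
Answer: -21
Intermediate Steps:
T(Y) = -40 (T(Y) = -32 + 8*(-1) = -32 - 8 = -40)
z(m) = m (z(m) = m*1 = m)
v*z(D(-3)) = 7*(-3) = -21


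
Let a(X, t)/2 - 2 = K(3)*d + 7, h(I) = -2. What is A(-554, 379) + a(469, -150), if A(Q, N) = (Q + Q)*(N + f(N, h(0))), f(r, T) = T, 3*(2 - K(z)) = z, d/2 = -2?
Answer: -417706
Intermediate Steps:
d = -4 (d = 2*(-2) = -4)
K(z) = 2 - z/3
A(Q, N) = 2*Q*(-2 + N) (A(Q, N) = (Q + Q)*(N - 2) = (2*Q)*(-2 + N) = 2*Q*(-2 + N))
a(X, t) = 10 (a(X, t) = 4 + 2*((2 - 1/3*3)*(-4) + 7) = 4 + 2*((2 - 1)*(-4) + 7) = 4 + 2*(1*(-4) + 7) = 4 + 2*(-4 + 7) = 4 + 2*3 = 4 + 6 = 10)
A(-554, 379) + a(469, -150) = 2*(-554)*(-2 + 379) + 10 = 2*(-554)*377 + 10 = -417716 + 10 = -417706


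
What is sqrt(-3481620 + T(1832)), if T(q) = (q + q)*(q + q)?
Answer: 14*sqrt(50731) ≈ 3153.3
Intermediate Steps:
T(q) = 4*q**2 (T(q) = (2*q)*(2*q) = 4*q**2)
sqrt(-3481620 + T(1832)) = sqrt(-3481620 + 4*1832**2) = sqrt(-3481620 + 4*3356224) = sqrt(-3481620 + 13424896) = sqrt(9943276) = 14*sqrt(50731)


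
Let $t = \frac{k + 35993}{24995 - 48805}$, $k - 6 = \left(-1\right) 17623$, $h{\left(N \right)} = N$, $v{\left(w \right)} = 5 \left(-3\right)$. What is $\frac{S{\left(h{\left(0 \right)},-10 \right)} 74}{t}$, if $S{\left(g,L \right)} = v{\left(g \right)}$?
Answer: $\frac{6607275}{4594} \approx 1438.2$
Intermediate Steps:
$v{\left(w \right)} = -15$
$S{\left(g,L \right)} = -15$
$k = -17617$ ($k = 6 - 17623 = -17617$)
$t = - \frac{9188}{11905}$ ($t = \frac{-17617 + 35993}{24995 - 48805} = \frac{18376}{-23810} = 18376 \left(- \frac{1}{23810}\right) = - \frac{9188}{11905} \approx -0.77178$)
$\frac{S{\left(h{\left(0 \right)},-10 \right)} 74}{t} = \frac{\left(-15\right) 74}{- \frac{9188}{11905}} = \left(-1110\right) \left(- \frac{11905}{9188}\right) = \frac{6607275}{4594}$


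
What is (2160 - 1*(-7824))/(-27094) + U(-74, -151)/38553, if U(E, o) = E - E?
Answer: -4992/13547 ≈ -0.36849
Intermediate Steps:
U(E, o) = 0
(2160 - 1*(-7824))/(-27094) + U(-74, -151)/38553 = (2160 - 1*(-7824))/(-27094) + 0/38553 = (2160 + 7824)*(-1/27094) + 0*(1/38553) = 9984*(-1/27094) + 0 = -4992/13547 + 0 = -4992/13547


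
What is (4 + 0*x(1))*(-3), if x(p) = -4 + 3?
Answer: -12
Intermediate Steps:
x(p) = -1
(4 + 0*x(1))*(-3) = (4 + 0*(-1))*(-3) = (4 + 0)*(-3) = 4*(-3) = -12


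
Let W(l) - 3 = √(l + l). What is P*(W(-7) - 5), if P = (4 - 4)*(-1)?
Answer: 0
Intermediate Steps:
P = 0 (P = 0*(-1) = 0)
W(l) = 3 + √2*√l (W(l) = 3 + √(l + l) = 3 + √(2*l) = 3 + √2*√l)
P*(W(-7) - 5) = 0*((3 + √2*√(-7)) - 5) = 0*((3 + √2*(I*√7)) - 5) = 0*((3 + I*√14) - 5) = 0*(-2 + I*√14) = 0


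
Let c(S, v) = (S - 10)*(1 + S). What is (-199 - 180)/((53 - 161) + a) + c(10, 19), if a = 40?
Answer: 379/68 ≈ 5.5735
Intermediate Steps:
c(S, v) = (1 + S)*(-10 + S) (c(S, v) = (-10 + S)*(1 + S) = (1 + S)*(-10 + S))
(-199 - 180)/((53 - 161) + a) + c(10, 19) = (-199 - 180)/((53 - 161) + 40) + (-10 + 10² - 9*10) = -379/(-108 + 40) + (-10 + 100 - 90) = -379/(-68) + 0 = -379*(-1/68) + 0 = 379/68 + 0 = 379/68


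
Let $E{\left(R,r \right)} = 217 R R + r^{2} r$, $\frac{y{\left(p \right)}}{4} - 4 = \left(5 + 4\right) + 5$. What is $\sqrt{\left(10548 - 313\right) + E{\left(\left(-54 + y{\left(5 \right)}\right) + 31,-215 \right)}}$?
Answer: $i \sqrt{9407123} \approx 3067.1 i$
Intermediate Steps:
$y{\left(p \right)} = 72$ ($y{\left(p \right)} = 16 + 4 \left(\left(5 + 4\right) + 5\right) = 16 + 4 \left(9 + 5\right) = 16 + 4 \cdot 14 = 16 + 56 = 72$)
$E{\left(R,r \right)} = r^{3} + 217 R^{2}$ ($E{\left(R,r \right)} = 217 R^{2} + r^{3} = r^{3} + 217 R^{2}$)
$\sqrt{\left(10548 - 313\right) + E{\left(\left(-54 + y{\left(5 \right)}\right) + 31,-215 \right)}} = \sqrt{\left(10548 - 313\right) + \left(\left(-215\right)^{3} + 217 \left(\left(-54 + 72\right) + 31\right)^{2}\right)} = \sqrt{10235 - \left(9938375 - 217 \left(18 + 31\right)^{2}\right)} = \sqrt{10235 - \left(9938375 - 217 \cdot 49^{2}\right)} = \sqrt{10235 + \left(-9938375 + 217 \cdot 2401\right)} = \sqrt{10235 + \left(-9938375 + 521017\right)} = \sqrt{10235 - 9417358} = \sqrt{-9407123} = i \sqrt{9407123}$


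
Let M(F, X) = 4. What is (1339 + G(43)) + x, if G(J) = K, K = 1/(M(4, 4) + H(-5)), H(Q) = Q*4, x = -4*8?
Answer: 20911/16 ≈ 1306.9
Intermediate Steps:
x = -32
H(Q) = 4*Q
K = -1/16 (K = 1/(4 + 4*(-5)) = 1/(4 - 20) = 1/(-16) = -1/16 ≈ -0.062500)
G(J) = -1/16
(1339 + G(43)) + x = (1339 - 1/16) - 32 = 21423/16 - 32 = 20911/16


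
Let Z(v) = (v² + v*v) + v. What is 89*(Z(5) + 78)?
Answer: 11837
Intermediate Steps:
Z(v) = v + 2*v² (Z(v) = (v² + v²) + v = 2*v² + v = v + 2*v²)
89*(Z(5) + 78) = 89*(5*(1 + 2*5) + 78) = 89*(5*(1 + 10) + 78) = 89*(5*11 + 78) = 89*(55 + 78) = 89*133 = 11837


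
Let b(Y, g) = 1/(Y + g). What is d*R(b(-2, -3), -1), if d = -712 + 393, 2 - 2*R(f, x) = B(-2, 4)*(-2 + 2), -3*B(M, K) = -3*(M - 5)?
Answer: -319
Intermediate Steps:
B(M, K) = -5 + M (B(M, K) = -(-1)*(M - 5) = -(-1)*(-5 + M) = -(15 - 3*M)/3 = -5 + M)
R(f, x) = 1 (R(f, x) = 1 - (-5 - 2)*(-2 + 2)/2 = 1 - (-7)*0/2 = 1 - ½*0 = 1 + 0 = 1)
d = -319
d*R(b(-2, -3), -1) = -319*1 = -319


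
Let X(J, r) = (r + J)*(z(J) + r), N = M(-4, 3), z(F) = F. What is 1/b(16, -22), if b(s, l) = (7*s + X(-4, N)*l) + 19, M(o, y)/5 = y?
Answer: -1/2531 ≈ -0.00039510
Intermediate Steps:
M(o, y) = 5*y
N = 15 (N = 5*3 = 15)
X(J, r) = (J + r)**2 (X(J, r) = (r + J)*(J + r) = (J + r)*(J + r) = (J + r)**2)
b(s, l) = 19 + 7*s + 121*l (b(s, l) = (7*s + ((-4)**2 + 15**2 + 2*(-4)*15)*l) + 19 = (7*s + (16 + 225 - 120)*l) + 19 = (7*s + 121*l) + 19 = 19 + 7*s + 121*l)
1/b(16, -22) = 1/(19 + 7*16 + 121*(-22)) = 1/(19 + 112 - 2662) = 1/(-2531) = -1/2531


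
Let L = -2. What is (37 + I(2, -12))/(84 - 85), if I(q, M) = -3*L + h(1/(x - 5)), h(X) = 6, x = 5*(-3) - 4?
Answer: -49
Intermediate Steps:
x = -19 (x = -15 - 4 = -19)
I(q, M) = 12 (I(q, M) = -3*(-2) + 6 = 6 + 6 = 12)
(37 + I(2, -12))/(84 - 85) = (37 + 12)/(84 - 85) = 49/(-1) = -1*49 = -49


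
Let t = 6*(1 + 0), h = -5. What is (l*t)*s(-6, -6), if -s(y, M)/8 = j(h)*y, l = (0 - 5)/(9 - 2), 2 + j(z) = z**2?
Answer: -33120/7 ≈ -4731.4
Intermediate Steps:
j(z) = -2 + z**2
l = -5/7 ≈ -0.71429
t = 6 (t = 6*1 = 6)
s(y, M) = -184*y (s(y, M) = -8*(-2 + (-5)**2)*y = -8*(-2 + 25)*y = -184*y)
(l*t)*s(-6, -6) = (-5/7*6)*(-184*(-6)) = -30/7*1104 = -33120/7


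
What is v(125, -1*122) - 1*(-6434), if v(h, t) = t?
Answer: 6312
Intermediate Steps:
v(125, -1*122) - 1*(-6434) = -1*122 - 1*(-6434) = -122 + 6434 = 6312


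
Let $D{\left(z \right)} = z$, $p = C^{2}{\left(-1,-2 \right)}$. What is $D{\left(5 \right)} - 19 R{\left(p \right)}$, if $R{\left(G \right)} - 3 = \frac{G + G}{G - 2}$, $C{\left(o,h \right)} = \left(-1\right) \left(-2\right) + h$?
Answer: $-52$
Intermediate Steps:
$C{\left(o,h \right)} = 2 + h$
$p = 0$ ($p = \left(2 - 2\right)^{2} = 0^{2} = 0$)
$R{\left(G \right)} = 3 + \frac{2 G}{-2 + G}$ ($R{\left(G \right)} = 3 + \frac{G + G}{G - 2} = 3 + \frac{2 G}{-2 + G}$)
$D{\left(5 \right)} - 19 R{\left(p \right)} = 5 - 19 \frac{-6 + 5 \cdot 0}{-2 + 0} = 5 - 19 \frac{-6 + 0}{-2} = 5 - 19 \left(\left(- \frac{1}{2}\right) \left(-6\right)\right) = 5 - 57 = -52$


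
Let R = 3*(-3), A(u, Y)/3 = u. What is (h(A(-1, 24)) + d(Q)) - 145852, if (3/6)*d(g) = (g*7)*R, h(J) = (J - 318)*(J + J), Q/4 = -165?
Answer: -60766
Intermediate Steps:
Q = -660 (Q = 4*(-165) = -660)
A(u, Y) = 3*u
h(J) = 2*J*(-318 + J) (h(J) = (-318 + J)*(2*J) = 2*J*(-318 + J))
R = -9
d(g) = -126*g (d(g) = 2*((g*7)*(-9)) = 2*((7*g)*(-9)) = 2*(-63*g) = -126*g)
(h(A(-1, 24)) + d(Q)) - 145852 = (2*(3*(-1))*(-318 + 3*(-1)) - 126*(-660)) - 145852 = (2*(-3)*(-318 - 3) + 83160) - 145852 = (2*(-3)*(-321) + 83160) - 145852 = (1926 + 83160) - 145852 = 85086 - 145852 = -60766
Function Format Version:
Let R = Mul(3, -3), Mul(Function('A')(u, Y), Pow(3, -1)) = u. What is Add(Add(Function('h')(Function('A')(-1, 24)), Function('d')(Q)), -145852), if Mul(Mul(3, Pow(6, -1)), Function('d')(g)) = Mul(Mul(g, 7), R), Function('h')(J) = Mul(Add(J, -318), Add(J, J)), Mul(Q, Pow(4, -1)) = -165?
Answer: -60766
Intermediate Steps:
Q = -660 (Q = Mul(4, -165) = -660)
Function('A')(u, Y) = Mul(3, u)
Function('h')(J) = Mul(2, J, Add(-318, J)) (Function('h')(J) = Mul(Add(-318, J), Mul(2, J)) = Mul(2, J, Add(-318, J)))
R = -9
Function('d')(g) = Mul(-126, g) (Function('d')(g) = Mul(2, Mul(Mul(g, 7), -9)) = Mul(2, Mul(Mul(7, g), -9)) = Mul(2, Mul(-63, g)) = Mul(-126, g))
Add(Add(Function('h')(Function('A')(-1, 24)), Function('d')(Q)), -145852) = Add(Add(Mul(2, Mul(3, -1), Add(-318, Mul(3, -1))), Mul(-126, -660)), -145852) = Add(Add(Mul(2, -3, Add(-318, -3)), 83160), -145852) = Add(Add(Mul(2, -3, -321), 83160), -145852) = Add(Add(1926, 83160), -145852) = Add(85086, -145852) = -60766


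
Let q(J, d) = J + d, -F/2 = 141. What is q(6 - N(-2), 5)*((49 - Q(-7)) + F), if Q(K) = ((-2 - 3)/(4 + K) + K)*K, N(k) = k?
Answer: -10543/3 ≈ -3514.3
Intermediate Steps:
F = -282 (F = -2*141 = -282)
Q(K) = K*(K - 5/(4 + K)) (Q(K) = (-5/(4 + K) + K)*K = (K - 5/(4 + K))*K = K*(K - 5/(4 + K)))
q(6 - N(-2), 5)*((49 - Q(-7)) + F) = ((6 - 1*(-2)) + 5)*((49 - (-7)*(-5 + (-7)² + 4*(-7))/(4 - 7)) - 282) = ((6 + 2) + 5)*((49 - (-7)*(-5 + 49 - 28)/(-3)) - 282) = (8 + 5)*((49 - (-7)*(-1)*16/3) - 282) = 13*((49 - 1*112/3) - 282) = 13*((49 - 112/3) - 282) = 13*(35/3 - 282) = 13*(-811/3) = -10543/3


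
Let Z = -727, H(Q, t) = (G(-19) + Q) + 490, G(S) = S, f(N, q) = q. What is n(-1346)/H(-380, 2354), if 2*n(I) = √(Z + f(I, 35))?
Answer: I*√173/91 ≈ 0.14454*I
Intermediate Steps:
H(Q, t) = 471 + Q (H(Q, t) = (-19 + Q) + 490 = 471 + Q)
n(I) = I*√173 (n(I) = √(-727 + 35)/2 = √(-692)/2 = (2*I*√173)/2 = I*√173)
n(-1346)/H(-380, 2354) = (I*√173)/(471 - 380) = (I*√173)/91 = (I*√173)*(1/91) = I*√173/91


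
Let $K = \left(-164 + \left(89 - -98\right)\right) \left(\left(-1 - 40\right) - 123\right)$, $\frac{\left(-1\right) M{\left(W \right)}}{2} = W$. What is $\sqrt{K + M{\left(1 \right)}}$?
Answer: $i \sqrt{3774} \approx 61.433 i$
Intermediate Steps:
$M{\left(W \right)} = - 2 W$
$K = -3772$ ($K = \left(-164 + \left(89 + 98\right)\right) \left(\left(-1 - 40\right) - 123\right) = \left(-164 + 187\right) \left(-41 - 123\right) = 23 \left(-164\right) = -3772$)
$\sqrt{K + M{\left(1 \right)}} = \sqrt{-3772 - 2} = \sqrt{-3774} = i \sqrt{3774}$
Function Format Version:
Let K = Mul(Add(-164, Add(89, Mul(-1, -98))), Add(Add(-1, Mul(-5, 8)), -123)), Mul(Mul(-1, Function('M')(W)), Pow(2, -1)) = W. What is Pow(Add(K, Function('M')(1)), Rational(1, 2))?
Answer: Mul(I, Pow(3774, Rational(1, 2))) ≈ Mul(61.433, I)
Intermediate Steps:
Function('M')(W) = Mul(-2, W)
K = -3772 (K = Mul(Add(-164, Add(89, 98)), Add(Add(-1, -40), -123)) = Mul(Add(-164, 187), Add(-41, -123)) = Mul(23, -164) = -3772)
Pow(Add(K, Function('M')(1)), Rational(1, 2)) = Pow(Add(-3772, Mul(-2, 1)), Rational(1, 2)) = Pow(Add(-3772, -2), Rational(1, 2)) = Pow(-3774, Rational(1, 2)) = Mul(I, Pow(3774, Rational(1, 2)))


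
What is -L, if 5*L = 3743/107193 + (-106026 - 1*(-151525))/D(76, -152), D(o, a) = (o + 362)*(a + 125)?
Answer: 1610969863/2112774030 ≈ 0.76249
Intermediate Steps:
D(o, a) = (125 + a)*(362 + o) (D(o, a) = (362 + o)*(125 + a) = (125 + a)*(362 + o))
L = -1610969863/2112774030 (L = (3743/107193 + (-106026 - 1*(-151525))/(45250 + 125*76 + 362*(-152) - 152*76))/5 = (3743*(1/107193) + (-106026 + 151525)/(45250 + 9500 - 55024 - 11552))/5 = (3743/107193 + 45499/(-11826))/5 = (3743/107193 + 45499*(-1/11826))/5 = (3743/107193 - 45499/11826)/5 = (⅕)*(-1610969863/422554806) = -1610969863/2112774030 ≈ -0.76249)
-L = -1*(-1610969863/2112774030) = 1610969863/2112774030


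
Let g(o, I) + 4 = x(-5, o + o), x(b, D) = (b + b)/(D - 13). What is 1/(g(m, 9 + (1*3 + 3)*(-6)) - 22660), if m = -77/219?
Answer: -3001/68012474 ≈ -4.4124e-5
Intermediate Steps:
x(b, D) = 2*b/(-13 + D) (x(b, D) = (2*b)/(-13 + D) = 2*b/(-13 + D))
m = -77/219 (m = -77*1/219 = -77/219 ≈ -0.35160)
g(o, I) = -4 - 10/(-13 + 2*o) (g(o, I) = -4 + 2*(-5)/(-13 + (o + o)) = -4 + 2*(-5)/(-13 + 2*o) = -4 - 10/(-13 + 2*o))
1/(g(m, 9 + (1*3 + 3)*(-6)) - 22660) = 1/(2*(21 - 4*(-77/219))/(-13 + 2*(-77/219)) - 22660) = 1/(2*(21 + 308/219)/(-13 - 154/219) - 22660) = 1/(2*(4907/219)/(-3001/219) - 22660) = 1/(2*(-219/3001)*(4907/219) - 22660) = 1/(-9814/3001 - 22660) = 1/(-68012474/3001) = -3001/68012474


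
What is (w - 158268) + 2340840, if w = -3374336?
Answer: -1191764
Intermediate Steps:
(w - 158268) + 2340840 = (-3374336 - 158268) + 2340840 = -3532604 + 2340840 = -1191764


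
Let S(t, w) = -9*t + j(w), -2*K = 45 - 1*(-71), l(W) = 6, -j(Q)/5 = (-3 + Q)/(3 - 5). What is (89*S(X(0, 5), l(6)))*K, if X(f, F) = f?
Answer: -38715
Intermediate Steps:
j(Q) = -15/2 + 5*Q/2 (j(Q) = -5*(-3 + Q)/(3 - 5) = -5*(-3 + Q)/(-2) = -5*(-3 + Q)*(-1)/2 = -5*(3/2 - Q/2) = -15/2 + 5*Q/2)
K = -58 (K = -(45 - 1*(-71))/2 = -(45 + 71)/2 = -1/2*116 = -58)
S(t, w) = -15/2 - 9*t + 5*w/2 (S(t, w) = -9*t + (-15/2 + 5*w/2) = -15/2 - 9*t + 5*w/2)
(89*S(X(0, 5), l(6)))*K = (89*(-15/2 - 9*0 + (5/2)*6))*(-58) = (89*(-15/2 + 0 + 15))*(-58) = (89*(15/2))*(-58) = (1335/2)*(-58) = -38715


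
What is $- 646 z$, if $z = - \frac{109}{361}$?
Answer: $\frac{3706}{19} \approx 195.05$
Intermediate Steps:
$z = - \frac{109}{361}$ ($z = \left(-109\right) \frac{1}{361} = - \frac{109}{361} \approx -0.30194$)
$- 646 z = \left(-646\right) \left(- \frac{109}{361}\right) = \frac{3706}{19}$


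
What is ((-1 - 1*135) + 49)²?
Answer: 7569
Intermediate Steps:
((-1 - 1*135) + 49)² = ((-1 - 135) + 49)² = (-136 + 49)² = (-87)² = 7569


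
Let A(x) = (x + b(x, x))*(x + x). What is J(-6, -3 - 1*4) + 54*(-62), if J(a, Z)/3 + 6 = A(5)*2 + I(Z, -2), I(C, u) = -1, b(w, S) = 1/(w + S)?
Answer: -3063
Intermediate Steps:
b(w, S) = 1/(S + w)
A(x) = 2*x*(x + 1/(2*x)) (A(x) = (x + 1/(x + x))*(x + x) = (x + 1/(2*x))*(2*x) = 2*x*(x + 1/(2*x)))
J(a, Z) = 285 (J(a, Z) = -18 + 3*((1 + 2*5²)*2 - 1) = -18 + 3*((1 + 2*25)*2 - 1) = -18 + 3*((1 + 50)*2 - 1) = -18 + 3*(51*2 - 1) = -18 + 3*(102 - 1) = -18 + 3*101 = -18 + 303 = 285)
J(-6, -3 - 1*4) + 54*(-62) = 285 + 54*(-62) = 285 - 3348 = -3063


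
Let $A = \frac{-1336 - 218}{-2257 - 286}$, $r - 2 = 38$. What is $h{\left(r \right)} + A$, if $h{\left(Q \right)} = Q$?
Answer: $\frac{103274}{2543} \approx 40.611$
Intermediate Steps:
$r = 40$ ($r = 2 + 38 = 40$)
$A = \frac{1554}{2543}$ ($A = - \frac{1554}{-2543} = \left(-1554\right) \left(- \frac{1}{2543}\right) = \frac{1554}{2543} \approx 0.61109$)
$h{\left(r \right)} + A = 40 + \frac{1554}{2543} = \frac{103274}{2543}$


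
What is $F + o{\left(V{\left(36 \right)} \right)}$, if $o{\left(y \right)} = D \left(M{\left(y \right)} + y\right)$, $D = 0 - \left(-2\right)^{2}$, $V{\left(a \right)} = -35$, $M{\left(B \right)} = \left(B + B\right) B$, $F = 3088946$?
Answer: $3079286$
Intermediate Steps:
$M{\left(B \right)} = 2 B^{2}$ ($M{\left(B \right)} = 2 B B = 2 B^{2}$)
$D = -4$ ($D = 0 - 4 = -4$)
$o{\left(y \right)} = - 8 y^{2} - 4 y$ ($o{\left(y \right)} = - 4 \left(2 y^{2} + y\right) = - 4 \left(y + 2 y^{2}\right) = - 8 y^{2} - 4 y$)
$F + o{\left(V{\left(36 \right)} \right)} = 3088946 + 4 \left(-35\right) \left(-1 - -70\right) = 3088946 + 4 \left(-35\right) \left(-1 + 70\right) = 3088946 + 4 \left(-35\right) 69 = 3088946 - 9660 = 3079286$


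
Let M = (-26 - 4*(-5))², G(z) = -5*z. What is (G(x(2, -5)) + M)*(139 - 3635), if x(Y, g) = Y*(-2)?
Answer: -195776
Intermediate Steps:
x(Y, g) = -2*Y
M = 36 (M = (-26 + 20)² = (-6)² = 36)
(G(x(2, -5)) + M)*(139 - 3635) = (-(-10)*2 + 36)*(139 - 3635) = (-5*(-4) + 36)*(-3496) = (20 + 36)*(-3496) = 56*(-3496) = -195776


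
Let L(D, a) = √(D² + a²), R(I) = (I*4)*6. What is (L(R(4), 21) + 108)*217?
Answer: 23436 + 651*√1073 ≈ 44761.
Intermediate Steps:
R(I) = 24*I (R(I) = (4*I)*6 = 24*I)
(L(R(4), 21) + 108)*217 = (√((24*4)² + 21²) + 108)*217 = (√(96² + 441) + 108)*217 = (√(9216 + 441) + 108)*217 = (√9657 + 108)*217 = (3*√1073 + 108)*217 = (108 + 3*√1073)*217 = 23436 + 651*√1073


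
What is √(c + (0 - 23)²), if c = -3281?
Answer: 8*I*√43 ≈ 52.46*I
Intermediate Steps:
√(c + (0 - 23)²) = √(-3281 + (0 - 23)²) = √(-3281 + (-23)²) = √(-3281 + 529) = √(-2752) = 8*I*√43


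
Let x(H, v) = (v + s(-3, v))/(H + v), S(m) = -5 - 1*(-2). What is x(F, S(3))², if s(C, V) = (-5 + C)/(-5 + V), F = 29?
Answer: 1/169 ≈ 0.0059172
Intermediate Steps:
S(m) = -3 (S(m) = -5 + 2 = -3)
s(C, V) = (-5 + C)/(-5 + V)
x(H, v) = (v - 8/(-5 + v))/(H + v) (x(H, v) = (v + (-5 - 3)/(-5 + v))/(H + v) = (v - 8/(-5 + v))/(H + v))
x(F, S(3))² = ((-8 - 3*(-5 - 3))/((-5 - 3)*(29 - 3)))² = ((-8 - 3*(-8))/(-8*26))² = (-⅛*1/26*(-8 + 24))² = (-⅛*1/26*16)² = (-1/13)² = 1/169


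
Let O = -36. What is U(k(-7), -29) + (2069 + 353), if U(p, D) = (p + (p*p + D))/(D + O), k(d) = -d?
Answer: 157403/65 ≈ 2421.6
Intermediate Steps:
U(p, D) = (D + p + p**2)/(-36 + D) (U(p, D) = (p + (p*p + D))/(D - 36) = (p + (p**2 + D))/(-36 + D) = (p + (D + p**2))/(-36 + D) = (D + p + p**2)/(-36 + D))
U(k(-7), -29) + (2069 + 353) = (-29 - 1*(-7) + (-1*(-7))**2)/(-36 - 29) + (2069 + 353) = (-29 + 7 + 7**2)/(-65) + 2422 = -(-29 + 7 + 49)/65 + 2422 = -1/65*27 + 2422 = -27/65 + 2422 = 157403/65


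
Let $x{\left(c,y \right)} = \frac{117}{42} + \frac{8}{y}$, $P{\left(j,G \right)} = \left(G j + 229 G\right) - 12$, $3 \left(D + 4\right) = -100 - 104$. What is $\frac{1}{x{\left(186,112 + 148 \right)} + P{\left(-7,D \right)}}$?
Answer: $- \frac{910}{14553797} \approx -6.2527 \cdot 10^{-5}$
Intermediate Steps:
$D = -72$ ($D = -4 + \frac{-100 - 104}{3} = -4 + \frac{1}{3} \left(-204\right) = -4 - 68 = -72$)
$P{\left(j,G \right)} = -12 + 229 G + G j$ ($P{\left(j,G \right)} = \left(229 G + G j\right) - 12 = -12 + 229 G + G j$)
$x{\left(c,y \right)} = \frac{39}{14} + \frac{8}{y}$ ($x{\left(c,y \right)} = 117 \cdot \frac{1}{42} + \frac{8}{y} = \frac{39}{14} + \frac{8}{y}$)
$\frac{1}{x{\left(186,112 + 148 \right)} + P{\left(-7,D \right)}} = \frac{1}{\left(\frac{39}{14} + \frac{8}{112 + 148}\right) - 15996} = \frac{1}{\left(\frac{39}{14} + \frac{8}{260}\right) - 15996} = \frac{1}{\left(\frac{39}{14} + 8 \cdot \frac{1}{260}\right) - 15996} = \frac{1}{\left(\frac{39}{14} + \frac{2}{65}\right) - 15996} = \frac{1}{\frac{2563}{910} - 15996} = \frac{1}{- \frac{14553797}{910}} = - \frac{910}{14553797}$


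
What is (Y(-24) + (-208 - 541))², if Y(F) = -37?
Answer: 617796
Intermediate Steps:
(Y(-24) + (-208 - 541))² = (-37 + (-208 - 541))² = (-37 - 749)² = (-786)² = 617796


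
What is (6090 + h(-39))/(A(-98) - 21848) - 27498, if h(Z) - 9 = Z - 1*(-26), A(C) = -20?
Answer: -300666175/10934 ≈ -27498.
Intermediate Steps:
h(Z) = 35 + Z (h(Z) = 9 + (Z - 1*(-26)) = 9 + (Z + 26) = 9 + (26 + Z) = 35 + Z)
(6090 + h(-39))/(A(-98) - 21848) - 27498 = (6090 + (35 - 39))/(-20 - 21848) - 27498 = (6090 - 4)/(-21868) - 27498 = 6086*(-1/21868) - 27498 = -3043/10934 - 27498 = -300666175/10934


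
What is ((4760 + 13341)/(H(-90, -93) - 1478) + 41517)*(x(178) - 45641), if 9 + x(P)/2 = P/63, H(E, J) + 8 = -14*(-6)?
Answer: -167360164494013/88326 ≈ -1.8948e+9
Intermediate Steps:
H(E, J) = 76 (H(E, J) = -8 - 14*(-6) = -8 + 84 = 76)
x(P) = -18 + 2*P/63 (x(P) = -18 + 2*(P/63) = -18 + 2*P/63)
((4760 + 13341)/(H(-90, -93) - 1478) + 41517)*(x(178) - 45641) = ((4760 + 13341)/(76 - 1478) + 41517)*((-18 + (2/63)*178) - 45641) = (18101/(-1402) + 41517)*((-18 + 356/63) - 45641) = (18101*(-1/1402) + 41517)*(-778/63 - 45641) = (-18101/1402 + 41517)*(-2876161/63) = (58188733/1402)*(-2876161/63) = -167360164494013/88326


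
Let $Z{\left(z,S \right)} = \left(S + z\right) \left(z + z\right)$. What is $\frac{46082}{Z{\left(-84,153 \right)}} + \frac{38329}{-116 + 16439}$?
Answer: $- \frac{51314453}{31536036} \approx -1.6272$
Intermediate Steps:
$Z{\left(z,S \right)} = 2 z \left(S + z\right)$ ($Z{\left(z,S \right)} = \left(S + z\right) 2 z = 2 z \left(S + z\right)$)
$\frac{46082}{Z{\left(-84,153 \right)}} + \frac{38329}{-116 + 16439} = \frac{46082}{2 \left(-84\right) \left(153 - 84\right)} + \frac{38329}{-116 + 16439} = \frac{46082}{2 \left(-84\right) 69} + \frac{38329}{16323} = \frac{46082}{-11592} + 38329 \cdot \frac{1}{16323} = 46082 \left(- \frac{1}{11592}\right) + \frac{38329}{16323} = - \frac{23041}{5796} + \frac{38329}{16323} = - \frac{51314453}{31536036}$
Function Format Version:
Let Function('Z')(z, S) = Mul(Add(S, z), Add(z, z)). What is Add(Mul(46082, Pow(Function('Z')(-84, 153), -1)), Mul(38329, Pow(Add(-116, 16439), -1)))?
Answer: Rational(-51314453, 31536036) ≈ -1.6272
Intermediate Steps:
Function('Z')(z, S) = Mul(2, z, Add(S, z)) (Function('Z')(z, S) = Mul(Add(S, z), Mul(2, z)) = Mul(2, z, Add(S, z)))
Add(Mul(46082, Pow(Function('Z')(-84, 153), -1)), Mul(38329, Pow(Add(-116, 16439), -1))) = Add(Mul(46082, Pow(Mul(2, -84, Add(153, -84)), -1)), Mul(38329, Pow(Add(-116, 16439), -1))) = Add(Mul(46082, Pow(Mul(2, -84, 69), -1)), Mul(38329, Pow(16323, -1))) = Add(Mul(46082, Pow(-11592, -1)), Mul(38329, Rational(1, 16323))) = Add(Mul(46082, Rational(-1, 11592)), Rational(38329, 16323)) = Add(Rational(-23041, 5796), Rational(38329, 16323)) = Rational(-51314453, 31536036)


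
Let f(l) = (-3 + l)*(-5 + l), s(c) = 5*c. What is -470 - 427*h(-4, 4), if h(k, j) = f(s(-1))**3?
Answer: -218624470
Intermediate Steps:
f(l) = (-5 + l)*(-3 + l)
h(k, j) = 512000 (h(k, j) = (15 + (5*(-1))**2 - 40*(-1))**3 = (15 + (-5)**2 - 8*(-5))**3 = (15 + 25 + 40)**3 = 80**3 = 512000)
-470 - 427*h(-4, 4) = -470 - 427*512000 = -470 - 218624000 = -218624470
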